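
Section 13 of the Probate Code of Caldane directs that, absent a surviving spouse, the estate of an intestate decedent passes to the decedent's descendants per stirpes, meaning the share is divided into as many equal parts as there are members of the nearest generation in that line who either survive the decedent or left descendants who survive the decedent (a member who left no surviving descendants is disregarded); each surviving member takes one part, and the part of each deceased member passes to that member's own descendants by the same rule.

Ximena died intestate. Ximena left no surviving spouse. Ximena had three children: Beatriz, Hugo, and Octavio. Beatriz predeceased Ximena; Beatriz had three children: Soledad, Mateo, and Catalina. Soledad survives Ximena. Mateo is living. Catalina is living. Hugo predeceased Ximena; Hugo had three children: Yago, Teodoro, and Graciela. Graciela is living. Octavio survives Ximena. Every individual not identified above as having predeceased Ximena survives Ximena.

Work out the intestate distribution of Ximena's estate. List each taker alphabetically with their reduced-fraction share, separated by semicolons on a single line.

Catalina 1/9; Graciela 1/9; Mateo 1/9; Octavio 1/3; Soledad 1/9; Teodoro 1/9; Yago 1/9

There is no surviving spouse, so the entire estate passes to Ximena's descendants per stirpes.
The estate is divided into 3 equal shares of 1/3 among Beatriz, Hugo, Octavio.
Beatriz predeceased; the 1/3 allotted to Beatriz's branch passes to Beatriz's issue by representation.
The 1/3 is divided into 3 equal shares of 1/9 among Soledad, Mateo, Catalina.
Soledad is living and takes 1/9.
Mateo is living and takes 1/9.
Catalina is living and takes 1/9.
Hugo predeceased; the 1/3 allotted to Hugo's branch passes to Hugo's issue by representation.
The 1/3 is divided into 3 equal shares of 1/9 among Yago, Teodoro, Graciela.
Yago is living and takes 1/9.
Teodoro is living and takes 1/9.
Graciela is living and takes 1/9.
Octavio is living and takes 1/3.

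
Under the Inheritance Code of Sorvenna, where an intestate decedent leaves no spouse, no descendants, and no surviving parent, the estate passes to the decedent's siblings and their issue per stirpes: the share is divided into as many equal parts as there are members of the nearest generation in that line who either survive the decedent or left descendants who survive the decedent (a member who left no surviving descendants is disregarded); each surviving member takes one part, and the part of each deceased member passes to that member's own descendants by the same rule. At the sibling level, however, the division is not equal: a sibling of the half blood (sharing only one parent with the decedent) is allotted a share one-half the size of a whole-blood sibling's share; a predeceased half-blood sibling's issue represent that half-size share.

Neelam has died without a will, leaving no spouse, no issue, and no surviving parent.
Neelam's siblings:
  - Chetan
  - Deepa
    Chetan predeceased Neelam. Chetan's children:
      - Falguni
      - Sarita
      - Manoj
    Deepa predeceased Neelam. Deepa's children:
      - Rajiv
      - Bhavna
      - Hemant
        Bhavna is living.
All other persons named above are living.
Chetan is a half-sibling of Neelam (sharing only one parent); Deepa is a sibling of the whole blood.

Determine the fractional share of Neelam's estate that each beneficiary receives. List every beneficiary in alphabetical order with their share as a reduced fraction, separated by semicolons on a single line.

Bhavna 2/9; Falguni 1/9; Hemant 2/9; Manoj 1/9; Rajiv 2/9; Sarita 1/9

No spouse, descendants, or parent survives, so the estate passes to Neelam's siblings per stirpes.
Half-blood siblings count for one-half the weight of whole-blood siblings at the initial division.
Dividing 1 in proportion to weights (total weight 3/2): Chetan (weight 1/2) → 1/3; Deepa (weight 1) → 2/3.
Chetan predeceased; the 1/3 allotted to Chetan's branch passes to Chetan's issue by representation.
The 1/3 is divided into 3 equal shares of 1/9 among Falguni, Sarita, Manoj.
Falguni is living and takes 1/9.
Sarita is living and takes 1/9.
Manoj is living and takes 1/9.
Deepa predeceased; the 2/3 allotted to Deepa's branch passes to Deepa's issue by representation.
The 2/3 is divided into 3 equal shares of 2/9 among Rajiv, Bhavna, Hemant.
Rajiv is living and takes 2/9.
Bhavna is living and takes 2/9.
Hemant is living and takes 2/9.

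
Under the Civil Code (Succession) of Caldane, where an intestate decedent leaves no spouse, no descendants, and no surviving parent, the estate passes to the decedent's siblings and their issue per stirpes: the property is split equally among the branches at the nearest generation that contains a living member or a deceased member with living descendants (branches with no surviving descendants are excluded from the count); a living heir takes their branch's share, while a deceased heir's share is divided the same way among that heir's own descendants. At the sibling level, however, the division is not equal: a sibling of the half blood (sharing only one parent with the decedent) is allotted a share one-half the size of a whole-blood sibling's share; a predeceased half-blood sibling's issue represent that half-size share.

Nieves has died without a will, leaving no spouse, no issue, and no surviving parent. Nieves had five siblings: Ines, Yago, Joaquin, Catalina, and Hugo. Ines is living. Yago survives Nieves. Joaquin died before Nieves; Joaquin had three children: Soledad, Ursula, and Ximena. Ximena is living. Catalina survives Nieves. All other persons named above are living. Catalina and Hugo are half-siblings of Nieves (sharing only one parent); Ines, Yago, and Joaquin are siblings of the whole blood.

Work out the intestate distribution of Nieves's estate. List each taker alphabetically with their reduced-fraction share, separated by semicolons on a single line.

Catalina 1/8; Hugo 1/8; Ines 1/4; Soledad 1/12; Ursula 1/12; Ximena 1/12; Yago 1/4

No spouse, descendants, or parent survives, so the estate passes to Nieves's siblings per stirpes.
Half-blood siblings count for one-half the weight of whole-blood siblings at the initial division.
Dividing 1 in proportion to weights (total weight 4): Ines (weight 1) → 1/4; Yago (weight 1) → 1/4; Joaquin (weight 1) → 1/4; Catalina (weight 1/2) → 1/8; Hugo (weight 1/2) → 1/8.
Ines is living and takes 1/4.
Yago is living and takes 1/4.
Joaquin predeceased; the 1/4 allotted to Joaquin's branch passes to Joaquin's issue by representation.
The 1/4 is divided into 3 equal shares of 1/12 among Soledad, Ursula, Ximena.
Soledad is living and takes 1/12.
Ursula is living and takes 1/12.
Ximena is living and takes 1/12.
Catalina is living and takes 1/8.
Hugo is living and takes 1/8.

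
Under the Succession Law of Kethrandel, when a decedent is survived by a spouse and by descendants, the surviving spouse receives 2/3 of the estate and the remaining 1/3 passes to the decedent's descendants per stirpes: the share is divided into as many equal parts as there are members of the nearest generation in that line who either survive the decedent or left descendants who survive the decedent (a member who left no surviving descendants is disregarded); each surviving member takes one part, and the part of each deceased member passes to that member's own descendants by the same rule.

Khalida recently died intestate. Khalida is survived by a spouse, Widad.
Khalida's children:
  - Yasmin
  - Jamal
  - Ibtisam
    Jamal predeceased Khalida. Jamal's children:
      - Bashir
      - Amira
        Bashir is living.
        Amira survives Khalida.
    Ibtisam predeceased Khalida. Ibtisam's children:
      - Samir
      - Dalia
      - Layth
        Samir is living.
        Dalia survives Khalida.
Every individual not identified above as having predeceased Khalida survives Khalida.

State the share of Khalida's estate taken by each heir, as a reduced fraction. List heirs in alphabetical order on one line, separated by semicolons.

Widad, as surviving spouse, takes 2/3.
The remaining 1/3 passes to Khalida's descendants per stirpes.
The 1/3 is divided into 3 equal shares of 1/9 among Yasmin, Jamal, Ibtisam.
Yasmin is living and takes 1/9.
Jamal predeceased; the 1/9 allotted to Jamal's branch passes to Jamal's issue by representation.
The 1/9 is divided into 2 equal shares of 1/18 among Bashir, Amira.
Bashir is living and takes 1/18.
Amira is living and takes 1/18.
Ibtisam predeceased; the 1/9 allotted to Ibtisam's branch passes to Ibtisam's issue by representation.
The 1/9 is divided into 3 equal shares of 1/27 among Samir, Dalia, Layth.
Samir is living and takes 1/27.
Dalia is living and takes 1/27.
Layth is living and takes 1/27.

Amira 1/18; Bashir 1/18; Dalia 1/27; Layth 1/27; Samir 1/27; Widad 2/3; Yasmin 1/9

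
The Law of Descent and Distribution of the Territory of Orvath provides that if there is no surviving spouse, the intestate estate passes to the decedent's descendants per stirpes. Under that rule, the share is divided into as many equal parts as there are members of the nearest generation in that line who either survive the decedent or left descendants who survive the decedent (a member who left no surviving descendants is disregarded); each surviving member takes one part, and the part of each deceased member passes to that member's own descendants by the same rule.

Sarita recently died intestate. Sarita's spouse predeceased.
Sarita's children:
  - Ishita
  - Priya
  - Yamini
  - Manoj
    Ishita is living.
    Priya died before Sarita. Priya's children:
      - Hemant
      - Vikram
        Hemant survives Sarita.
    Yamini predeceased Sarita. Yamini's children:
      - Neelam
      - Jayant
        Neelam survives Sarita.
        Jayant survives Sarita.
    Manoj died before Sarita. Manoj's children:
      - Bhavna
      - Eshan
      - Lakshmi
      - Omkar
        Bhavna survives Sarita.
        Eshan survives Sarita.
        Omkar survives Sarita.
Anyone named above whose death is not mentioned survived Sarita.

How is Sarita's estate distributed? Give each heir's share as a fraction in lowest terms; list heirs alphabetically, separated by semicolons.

Bhavna 1/16; Eshan 1/16; Hemant 1/8; Ishita 1/4; Jayant 1/8; Lakshmi 1/16; Neelam 1/8; Omkar 1/16; Vikram 1/8

There is no surviving spouse, so the entire estate passes to Sarita's descendants per stirpes.
The estate is divided into 4 equal shares of 1/4 among Ishita, Priya, Yamini, Manoj.
Ishita is living and takes 1/4.
Priya predeceased; the 1/4 allotted to Priya's branch passes to Priya's issue by representation.
The 1/4 is divided into 2 equal shares of 1/8 among Hemant, Vikram.
Hemant is living and takes 1/8.
Vikram is living and takes 1/8.
Yamini predeceased; the 1/4 allotted to Yamini's branch passes to Yamini's issue by representation.
The 1/4 is divided into 2 equal shares of 1/8 among Neelam, Jayant.
Neelam is living and takes 1/8.
Jayant is living and takes 1/8.
Manoj predeceased; the 1/4 allotted to Manoj's branch passes to Manoj's issue by representation.
The 1/4 is divided into 4 equal shares of 1/16 among Bhavna, Eshan, Lakshmi, Omkar.
Bhavna is living and takes 1/16.
Eshan is living and takes 1/16.
Lakshmi is living and takes 1/16.
Omkar is living and takes 1/16.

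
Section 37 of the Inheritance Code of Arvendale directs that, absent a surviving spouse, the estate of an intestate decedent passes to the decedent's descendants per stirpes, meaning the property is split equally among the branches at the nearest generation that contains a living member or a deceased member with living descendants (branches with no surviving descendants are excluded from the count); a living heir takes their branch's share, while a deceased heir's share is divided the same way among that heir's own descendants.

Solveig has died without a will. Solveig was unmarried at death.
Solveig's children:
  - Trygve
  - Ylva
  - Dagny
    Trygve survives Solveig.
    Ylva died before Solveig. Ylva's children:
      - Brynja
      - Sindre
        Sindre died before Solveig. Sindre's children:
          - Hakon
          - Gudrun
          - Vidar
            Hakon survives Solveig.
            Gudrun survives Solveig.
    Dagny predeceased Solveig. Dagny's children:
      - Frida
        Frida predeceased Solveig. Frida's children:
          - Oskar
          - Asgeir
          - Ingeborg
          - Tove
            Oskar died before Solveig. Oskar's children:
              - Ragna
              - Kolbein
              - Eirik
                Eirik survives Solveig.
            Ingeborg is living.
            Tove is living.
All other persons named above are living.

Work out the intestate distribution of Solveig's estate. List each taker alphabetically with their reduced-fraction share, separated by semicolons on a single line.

There is no surviving spouse, so the entire estate passes to Solveig's descendants per stirpes.
The estate is divided into 3 equal shares of 1/3 among Trygve, Ylva, Dagny.
Trygve is living and takes 1/3.
Ylva predeceased; the 1/3 allotted to Ylva's branch passes to Ylva's issue by representation.
The 1/3 is divided into 2 equal shares of 1/6 among Brynja, Sindre.
Brynja is living and takes 1/6.
Sindre predeceased; the 1/6 allotted to Sindre's branch passes to Sindre's issue by representation.
The 1/6 is divided into 3 equal shares of 1/18 among Hakon, Gudrun, Vidar.
Hakon is living and takes 1/18.
Gudrun is living and takes 1/18.
Vidar is living and takes 1/18.
Dagny predeceased; the 1/3 allotted to Dagny's branch passes to Dagny's issue by representation.
Frida's line is the sole branch at this level, so the full 1/3 passes to Frida's issue by representation.
The 1/3 is divided into 4 equal shares of 1/12 among Oskar, Asgeir, Ingeborg, Tove.
Oskar predeceased; the 1/12 allotted to Oskar's branch passes to Oskar's issue by representation.
The 1/12 is divided into 3 equal shares of 1/36 among Ragna, Kolbein, Eirik.
Ragna is living and takes 1/36.
Kolbein is living and takes 1/36.
Eirik is living and takes 1/36.
Asgeir is living and takes 1/12.
Ingeborg is living and takes 1/12.
Tove is living and takes 1/12.

Asgeir 1/12; Brynja 1/6; Eirik 1/36; Gudrun 1/18; Hakon 1/18; Ingeborg 1/12; Kolbein 1/36; Ragna 1/36; Tove 1/12; Trygve 1/3; Vidar 1/18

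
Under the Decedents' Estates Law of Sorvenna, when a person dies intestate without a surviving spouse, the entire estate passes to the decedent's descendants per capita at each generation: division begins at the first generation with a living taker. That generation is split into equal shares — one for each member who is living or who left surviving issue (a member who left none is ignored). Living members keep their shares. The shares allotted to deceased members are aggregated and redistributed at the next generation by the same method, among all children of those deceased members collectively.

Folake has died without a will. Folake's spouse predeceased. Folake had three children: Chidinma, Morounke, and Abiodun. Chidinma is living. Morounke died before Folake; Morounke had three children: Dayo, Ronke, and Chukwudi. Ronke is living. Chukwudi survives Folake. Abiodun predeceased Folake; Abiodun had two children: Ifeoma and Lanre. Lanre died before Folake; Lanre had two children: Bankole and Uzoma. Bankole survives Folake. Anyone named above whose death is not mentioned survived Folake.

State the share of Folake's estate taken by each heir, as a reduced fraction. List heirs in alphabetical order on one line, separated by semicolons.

Bankole 1/15; Chidinma 1/3; Chukwudi 2/15; Dayo 2/15; Ifeoma 2/15; Ronke 2/15; Uzoma 1/15

There is no surviving spouse, so the entire estate passes to Folake's descendants per capita at each generation.
At generation 1 (Chidinma, Morounke, Abiodun) there are 3 shares of (1)/3 = 1/3 each.
Living: Chidinma — each takes 1/3.
Deceased: Morounke and Abiodun. Their combined 2/3 is pooled and carried to generation 2.
At generation 2 (Dayo, Ronke, Chukwudi, Ifeoma, Lanre) there are 5 shares of (2/3)/5 = 2/15 each.
Living: Dayo, Ronke, Chukwudi, and Ifeoma — each takes 2/15.
Deceased: Lanre. That 2/15 share is carried to generation 3.
At generation 3 (Bankole, Uzoma) there are 2 shares of (2/15)/2 = 1/15 each.
Living: Bankole and Uzoma — each takes 1/15.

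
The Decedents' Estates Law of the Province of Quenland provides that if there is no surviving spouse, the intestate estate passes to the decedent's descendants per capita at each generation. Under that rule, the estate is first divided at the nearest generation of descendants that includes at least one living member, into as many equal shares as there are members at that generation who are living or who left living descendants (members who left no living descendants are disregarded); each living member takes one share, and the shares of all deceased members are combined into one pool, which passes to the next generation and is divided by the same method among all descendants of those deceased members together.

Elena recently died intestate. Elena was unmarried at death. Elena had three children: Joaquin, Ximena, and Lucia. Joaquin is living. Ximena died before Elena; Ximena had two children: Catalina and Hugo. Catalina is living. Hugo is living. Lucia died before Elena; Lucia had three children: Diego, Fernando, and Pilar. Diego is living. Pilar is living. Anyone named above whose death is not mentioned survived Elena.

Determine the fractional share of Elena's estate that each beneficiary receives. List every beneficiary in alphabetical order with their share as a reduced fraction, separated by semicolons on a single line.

There is no surviving spouse, so the entire estate passes to Elena's descendants per capita at each generation.
At generation 1 (Joaquin, Ximena, Lucia) there are 3 shares of (1)/3 = 1/3 each.
Living: Joaquin — each takes 1/3.
Deceased: Ximena and Lucia. Their combined 2/3 is pooled and carried to generation 2.
At generation 2 (Catalina, Hugo, Diego, Fernando, Pilar) there are 5 shares of (2/3)/5 = 2/15 each.
Living: Catalina, Hugo, Diego, Fernando, and Pilar — each takes 2/15.

Catalina 2/15; Diego 2/15; Fernando 2/15; Hugo 2/15; Joaquin 1/3; Pilar 2/15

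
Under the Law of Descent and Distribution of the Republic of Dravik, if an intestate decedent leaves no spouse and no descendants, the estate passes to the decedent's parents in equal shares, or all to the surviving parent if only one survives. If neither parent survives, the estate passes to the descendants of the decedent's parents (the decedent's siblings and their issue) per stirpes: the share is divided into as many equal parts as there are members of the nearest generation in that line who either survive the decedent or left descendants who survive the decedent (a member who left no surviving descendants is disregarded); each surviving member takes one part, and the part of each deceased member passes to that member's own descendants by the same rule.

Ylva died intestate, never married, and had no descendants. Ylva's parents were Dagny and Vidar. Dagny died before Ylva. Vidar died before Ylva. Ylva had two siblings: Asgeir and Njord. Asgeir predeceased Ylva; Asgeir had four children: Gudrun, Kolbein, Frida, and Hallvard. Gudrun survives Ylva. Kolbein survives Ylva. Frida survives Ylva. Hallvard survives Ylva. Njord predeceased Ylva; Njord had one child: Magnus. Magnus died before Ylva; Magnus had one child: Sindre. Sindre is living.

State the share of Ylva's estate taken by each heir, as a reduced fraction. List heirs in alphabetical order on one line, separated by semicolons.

Neither parent survives and there are no descendants, so the estate passes to Ylva's siblings and their issue per stirpes.
The estate is divided into 2 equal shares of 1/2 among Asgeir, Njord.
Asgeir predeceased; the 1/2 allotted to Asgeir's branch passes to Asgeir's issue by representation.
The 1/2 is divided into 4 equal shares of 1/8 among Gudrun, Kolbein, Frida, Hallvard.
Gudrun is living and takes 1/8.
Kolbein is living and takes 1/8.
Frida is living and takes 1/8.
Hallvard is living and takes 1/8.
Njord predeceased; the 1/2 allotted to Njord's branch passes to Njord's issue by representation.
Magnus's line is the sole branch at this level, so the full 1/2 passes to Magnus's issue by representation.
Sindre is the sole taker at this level and receives the full 1/2.

Frida 1/8; Gudrun 1/8; Hallvard 1/8; Kolbein 1/8; Sindre 1/2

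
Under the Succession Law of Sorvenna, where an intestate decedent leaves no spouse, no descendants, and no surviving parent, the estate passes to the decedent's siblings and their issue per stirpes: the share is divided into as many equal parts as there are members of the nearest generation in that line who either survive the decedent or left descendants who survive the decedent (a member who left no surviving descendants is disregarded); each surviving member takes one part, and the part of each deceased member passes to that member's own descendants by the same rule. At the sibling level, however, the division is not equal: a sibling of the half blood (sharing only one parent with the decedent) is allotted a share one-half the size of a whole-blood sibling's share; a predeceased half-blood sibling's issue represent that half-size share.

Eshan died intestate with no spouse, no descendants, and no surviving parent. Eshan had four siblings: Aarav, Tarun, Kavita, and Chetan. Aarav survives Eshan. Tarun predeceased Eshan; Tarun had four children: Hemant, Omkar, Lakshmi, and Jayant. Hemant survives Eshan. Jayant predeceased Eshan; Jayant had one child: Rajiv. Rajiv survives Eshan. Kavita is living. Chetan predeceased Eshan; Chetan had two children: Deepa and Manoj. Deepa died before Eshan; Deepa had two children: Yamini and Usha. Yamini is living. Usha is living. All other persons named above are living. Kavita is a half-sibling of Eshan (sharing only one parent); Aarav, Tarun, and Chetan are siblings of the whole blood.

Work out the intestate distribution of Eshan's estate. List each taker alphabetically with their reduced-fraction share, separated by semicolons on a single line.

Aarav 2/7; Hemant 1/14; Kavita 1/7; Lakshmi 1/14; Manoj 1/7; Omkar 1/14; Rajiv 1/14; Usha 1/14; Yamini 1/14

No spouse, descendants, or parent survives, so the estate passes to Eshan's siblings per stirpes.
Half-blood siblings count for one-half the weight of whole-blood siblings at the initial division.
Dividing 1 in proportion to weights (total weight 7/2): Aarav (weight 1) → 2/7; Tarun (weight 1) → 2/7; Kavita (weight 1/2) → 1/7; Chetan (weight 1) → 2/7.
Aarav is living and takes 2/7.
Tarun predeceased; the 2/7 allotted to Tarun's branch passes to Tarun's issue by representation.
The 2/7 is divided into 4 equal shares of 1/14 among Hemant, Omkar, Lakshmi, Jayant.
Hemant is living and takes 1/14.
Omkar is living and takes 1/14.
Lakshmi is living and takes 1/14.
Jayant predeceased; the 1/14 allotted to Jayant's branch passes to Jayant's issue by representation.
Rajiv is the sole taker at this level and receives the full 1/14.
Kavita is living and takes 1/7.
Chetan predeceased; the 2/7 allotted to Chetan's branch passes to Chetan's issue by representation.
The 2/7 is divided into 2 equal shares of 1/7 among Deepa, Manoj.
Deepa predeceased; the 1/7 allotted to Deepa's branch passes to Deepa's issue by representation.
The 1/7 is divided into 2 equal shares of 1/14 among Yamini, Usha.
Yamini is living and takes 1/14.
Usha is living and takes 1/14.
Manoj is living and takes 1/7.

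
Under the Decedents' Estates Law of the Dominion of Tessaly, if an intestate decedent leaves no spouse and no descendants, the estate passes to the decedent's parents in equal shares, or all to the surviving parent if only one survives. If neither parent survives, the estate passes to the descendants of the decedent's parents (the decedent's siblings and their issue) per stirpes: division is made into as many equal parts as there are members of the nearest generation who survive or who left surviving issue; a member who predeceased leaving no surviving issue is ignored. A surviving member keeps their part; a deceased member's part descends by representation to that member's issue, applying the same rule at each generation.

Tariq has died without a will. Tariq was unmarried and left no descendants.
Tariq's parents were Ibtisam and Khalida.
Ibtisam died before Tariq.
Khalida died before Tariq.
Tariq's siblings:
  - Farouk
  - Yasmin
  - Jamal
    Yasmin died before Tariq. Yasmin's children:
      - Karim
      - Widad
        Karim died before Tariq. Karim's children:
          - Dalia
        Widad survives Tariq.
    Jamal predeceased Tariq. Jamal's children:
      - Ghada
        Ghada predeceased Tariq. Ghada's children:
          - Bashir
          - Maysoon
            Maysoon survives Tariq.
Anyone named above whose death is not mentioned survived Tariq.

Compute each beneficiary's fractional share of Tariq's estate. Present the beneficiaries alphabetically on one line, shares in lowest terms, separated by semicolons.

Bashir 1/6; Dalia 1/6; Farouk 1/3; Maysoon 1/6; Widad 1/6

Neither parent survives and there are no descendants, so the estate passes to Tariq's siblings and their issue per stirpes.
The estate is divided into 3 equal shares of 1/3 among Farouk, Yasmin, Jamal.
Farouk is living and takes 1/3.
Yasmin predeceased; the 1/3 allotted to Yasmin's branch passes to Yasmin's issue by representation.
The 1/3 is divided into 2 equal shares of 1/6 among Karim, Widad.
Karim predeceased; the 1/6 allotted to Karim's branch passes to Karim's issue by representation.
Dalia is the sole taker at this level and receives the full 1/6.
Widad is living and takes 1/6.
Jamal predeceased; the 1/3 allotted to Jamal's branch passes to Jamal's issue by representation.
Ghada's line is the sole branch at this level, so the full 1/3 passes to Ghada's issue by representation.
The 1/3 is divided into 2 equal shares of 1/6 among Bashir, Maysoon.
Bashir is living and takes 1/6.
Maysoon is living and takes 1/6.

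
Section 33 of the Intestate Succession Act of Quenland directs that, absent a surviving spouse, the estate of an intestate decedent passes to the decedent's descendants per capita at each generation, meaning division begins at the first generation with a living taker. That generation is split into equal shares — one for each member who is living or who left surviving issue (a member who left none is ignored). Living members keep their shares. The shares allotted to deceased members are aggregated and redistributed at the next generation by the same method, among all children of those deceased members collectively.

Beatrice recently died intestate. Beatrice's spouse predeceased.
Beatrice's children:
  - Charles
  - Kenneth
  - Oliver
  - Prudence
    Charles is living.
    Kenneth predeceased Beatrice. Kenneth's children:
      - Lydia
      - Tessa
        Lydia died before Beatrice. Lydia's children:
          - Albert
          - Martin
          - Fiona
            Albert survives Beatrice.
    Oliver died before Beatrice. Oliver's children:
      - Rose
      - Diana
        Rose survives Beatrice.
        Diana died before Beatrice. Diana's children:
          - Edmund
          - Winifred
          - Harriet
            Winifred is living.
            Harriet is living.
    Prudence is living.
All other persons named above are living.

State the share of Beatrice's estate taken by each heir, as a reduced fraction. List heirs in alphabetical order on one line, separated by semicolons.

Albert 1/24; Charles 1/4; Edmund 1/24; Fiona 1/24; Harriet 1/24; Martin 1/24; Prudence 1/4; Rose 1/8; Tessa 1/8; Winifred 1/24

There is no surviving spouse, so the entire estate passes to Beatrice's descendants per capita at each generation.
At generation 1 (Charles, Kenneth, Oliver, Prudence) there are 4 shares of (1)/4 = 1/4 each.
Living: Charles and Prudence — each takes 1/4.
Deceased: Kenneth and Oliver. Their combined 1/2 is pooled and carried to generation 2.
At generation 2 (Lydia, Tessa, Rose, Diana) there are 4 shares of (1/2)/4 = 1/8 each.
Living: Tessa and Rose — each takes 1/8.
Deceased: Lydia and Diana. Their combined 1/4 is pooled and carried to generation 3.
At generation 3 (Albert, Martin, Fiona, Edmund, Winifred, Harriet) there are 6 shares of (1/4)/6 = 1/24 each.
Living: Albert, Martin, Fiona, Edmund, Winifred, and Harriet — each takes 1/24.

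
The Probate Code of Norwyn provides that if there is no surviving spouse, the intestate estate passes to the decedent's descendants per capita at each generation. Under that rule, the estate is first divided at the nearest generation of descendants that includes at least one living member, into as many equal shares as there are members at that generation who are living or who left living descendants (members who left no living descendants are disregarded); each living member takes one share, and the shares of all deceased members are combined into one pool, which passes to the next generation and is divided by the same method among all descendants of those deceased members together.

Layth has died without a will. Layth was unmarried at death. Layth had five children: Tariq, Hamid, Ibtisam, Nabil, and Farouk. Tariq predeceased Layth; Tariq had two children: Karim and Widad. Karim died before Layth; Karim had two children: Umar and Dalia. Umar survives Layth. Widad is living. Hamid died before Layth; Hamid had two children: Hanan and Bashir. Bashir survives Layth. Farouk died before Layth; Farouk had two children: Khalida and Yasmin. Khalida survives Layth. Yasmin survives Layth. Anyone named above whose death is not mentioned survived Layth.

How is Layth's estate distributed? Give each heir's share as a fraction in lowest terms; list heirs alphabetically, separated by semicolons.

Bashir 1/10; Dalia 1/20; Hanan 1/10; Ibtisam 1/5; Khalida 1/10; Nabil 1/5; Umar 1/20; Widad 1/10; Yasmin 1/10

There is no surviving spouse, so the entire estate passes to Layth's descendants per capita at each generation.
At generation 1 (Tariq, Hamid, Ibtisam, Nabil, Farouk) there are 5 shares of (1)/5 = 1/5 each.
Living: Ibtisam and Nabil — each takes 1/5.
Deceased: Tariq, Hamid, and Farouk. Their combined 3/5 is pooled and carried to generation 2.
At generation 2 (Karim, Widad, Hanan, Bashir, Khalida, Yasmin) there are 6 shares of (3/5)/6 = 1/10 each.
Living: Widad, Hanan, Bashir, Khalida, and Yasmin — each takes 1/10.
Deceased: Karim. That 1/10 share is carried to generation 3.
At generation 3 (Umar, Dalia) there are 2 shares of (1/10)/2 = 1/20 each.
Living: Umar and Dalia — each takes 1/20.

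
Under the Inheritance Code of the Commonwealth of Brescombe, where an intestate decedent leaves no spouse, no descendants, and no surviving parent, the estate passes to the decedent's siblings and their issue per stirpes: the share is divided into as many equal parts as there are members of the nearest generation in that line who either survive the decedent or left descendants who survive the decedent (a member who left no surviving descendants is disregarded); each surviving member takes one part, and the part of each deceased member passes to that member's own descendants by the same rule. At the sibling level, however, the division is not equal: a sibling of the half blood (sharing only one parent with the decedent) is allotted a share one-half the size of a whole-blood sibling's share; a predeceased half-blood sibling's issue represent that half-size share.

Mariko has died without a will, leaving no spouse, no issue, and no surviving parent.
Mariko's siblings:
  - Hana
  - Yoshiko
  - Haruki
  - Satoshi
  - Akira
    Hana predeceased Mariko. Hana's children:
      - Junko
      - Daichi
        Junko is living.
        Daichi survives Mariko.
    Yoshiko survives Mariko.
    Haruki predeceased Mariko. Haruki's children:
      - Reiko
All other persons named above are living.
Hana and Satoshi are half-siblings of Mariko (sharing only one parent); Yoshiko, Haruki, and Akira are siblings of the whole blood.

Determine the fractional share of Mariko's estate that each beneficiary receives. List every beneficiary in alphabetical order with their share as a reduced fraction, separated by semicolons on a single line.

Akira 1/4; Daichi 1/16; Junko 1/16; Reiko 1/4; Satoshi 1/8; Yoshiko 1/4

No spouse, descendants, or parent survives, so the estate passes to Mariko's siblings per stirpes.
Half-blood siblings count for one-half the weight of whole-blood siblings at the initial division.
Dividing 1 in proportion to weights (total weight 4): Hana (weight 1/2) → 1/8; Yoshiko (weight 1) → 1/4; Haruki (weight 1) → 1/4; Satoshi (weight 1/2) → 1/8; Akira (weight 1) → 1/4.
Hana predeceased; the 1/8 allotted to Hana's branch passes to Hana's issue by representation.
The 1/8 is divided into 2 equal shares of 1/16 among Junko, Daichi.
Junko is living and takes 1/16.
Daichi is living and takes 1/16.
Yoshiko is living and takes 1/4.
Haruki predeceased; the 1/4 allotted to Haruki's branch passes to Haruki's issue by representation.
Reiko is the sole taker at this level and receives the full 1/4.
Satoshi is living and takes 1/8.
Akira is living and takes 1/4.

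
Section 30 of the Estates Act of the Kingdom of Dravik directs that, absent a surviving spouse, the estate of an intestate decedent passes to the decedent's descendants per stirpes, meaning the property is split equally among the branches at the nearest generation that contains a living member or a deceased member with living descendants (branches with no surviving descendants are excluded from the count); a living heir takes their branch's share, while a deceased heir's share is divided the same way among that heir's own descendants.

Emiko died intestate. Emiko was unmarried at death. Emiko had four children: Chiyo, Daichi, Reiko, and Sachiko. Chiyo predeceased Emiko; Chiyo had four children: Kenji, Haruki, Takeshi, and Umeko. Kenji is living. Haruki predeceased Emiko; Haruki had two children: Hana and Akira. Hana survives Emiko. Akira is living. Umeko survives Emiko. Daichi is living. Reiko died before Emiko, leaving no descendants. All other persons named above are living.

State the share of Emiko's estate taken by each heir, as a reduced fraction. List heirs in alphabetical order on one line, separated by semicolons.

There is no surviving spouse, so the entire estate passes to Emiko's descendants per stirpes.
Reiko left no surviving issue, so that branch lapses and is disregarded.
The estate is divided into 3 equal shares of 1/3 among Chiyo, Daichi, Sachiko.
Chiyo predeceased; the 1/3 allotted to Chiyo's branch passes to Chiyo's issue by representation.
The 1/3 is divided into 4 equal shares of 1/12 among Kenji, Haruki, Takeshi, Umeko.
Kenji is living and takes 1/12.
Haruki predeceased; the 1/12 allotted to Haruki's branch passes to Haruki's issue by representation.
The 1/12 is divided into 2 equal shares of 1/24 among Hana, Akira.
Hana is living and takes 1/24.
Akira is living and takes 1/24.
Takeshi is living and takes 1/12.
Umeko is living and takes 1/12.
Daichi is living and takes 1/3.
Sachiko is living and takes 1/3.

Akira 1/24; Daichi 1/3; Hana 1/24; Kenji 1/12; Sachiko 1/3; Takeshi 1/12; Umeko 1/12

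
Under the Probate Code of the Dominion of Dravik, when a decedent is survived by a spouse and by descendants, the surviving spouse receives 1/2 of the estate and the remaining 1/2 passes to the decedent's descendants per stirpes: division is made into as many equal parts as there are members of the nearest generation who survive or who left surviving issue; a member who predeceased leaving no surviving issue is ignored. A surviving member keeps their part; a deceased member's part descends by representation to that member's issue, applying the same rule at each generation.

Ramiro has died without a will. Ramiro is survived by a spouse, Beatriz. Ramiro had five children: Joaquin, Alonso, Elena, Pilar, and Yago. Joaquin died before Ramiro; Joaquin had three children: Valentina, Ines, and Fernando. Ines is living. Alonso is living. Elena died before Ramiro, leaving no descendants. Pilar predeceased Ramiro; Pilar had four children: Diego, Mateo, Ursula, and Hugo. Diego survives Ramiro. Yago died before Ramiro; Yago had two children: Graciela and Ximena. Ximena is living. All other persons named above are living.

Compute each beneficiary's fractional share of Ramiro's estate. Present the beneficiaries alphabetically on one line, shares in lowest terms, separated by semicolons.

Beatriz, as surviving spouse, takes 1/2.
The remaining 1/2 passes to Ramiro's descendants per stirpes.
Elena left no surviving issue, so that branch lapses and is disregarded.
The 1/2 is divided into 4 equal shares of 1/8 among Joaquin, Alonso, Pilar, Yago.
Joaquin predeceased; the 1/8 allotted to Joaquin's branch passes to Joaquin's issue by representation.
The 1/8 is divided into 3 equal shares of 1/24 among Valentina, Ines, Fernando.
Valentina is living and takes 1/24.
Ines is living and takes 1/24.
Fernando is living and takes 1/24.
Alonso is living and takes 1/8.
Pilar predeceased; the 1/8 allotted to Pilar's branch passes to Pilar's issue by representation.
The 1/8 is divided into 4 equal shares of 1/32 among Diego, Mateo, Ursula, Hugo.
Diego is living and takes 1/32.
Mateo is living and takes 1/32.
Ursula is living and takes 1/32.
Hugo is living and takes 1/32.
Yago predeceased; the 1/8 allotted to Yago's branch passes to Yago's issue by representation.
The 1/8 is divided into 2 equal shares of 1/16 among Graciela, Ximena.
Graciela is living and takes 1/16.
Ximena is living and takes 1/16.

Alonso 1/8; Beatriz 1/2; Diego 1/32; Fernando 1/24; Graciela 1/16; Hugo 1/32; Ines 1/24; Mateo 1/32; Ursula 1/32; Valentina 1/24; Ximena 1/16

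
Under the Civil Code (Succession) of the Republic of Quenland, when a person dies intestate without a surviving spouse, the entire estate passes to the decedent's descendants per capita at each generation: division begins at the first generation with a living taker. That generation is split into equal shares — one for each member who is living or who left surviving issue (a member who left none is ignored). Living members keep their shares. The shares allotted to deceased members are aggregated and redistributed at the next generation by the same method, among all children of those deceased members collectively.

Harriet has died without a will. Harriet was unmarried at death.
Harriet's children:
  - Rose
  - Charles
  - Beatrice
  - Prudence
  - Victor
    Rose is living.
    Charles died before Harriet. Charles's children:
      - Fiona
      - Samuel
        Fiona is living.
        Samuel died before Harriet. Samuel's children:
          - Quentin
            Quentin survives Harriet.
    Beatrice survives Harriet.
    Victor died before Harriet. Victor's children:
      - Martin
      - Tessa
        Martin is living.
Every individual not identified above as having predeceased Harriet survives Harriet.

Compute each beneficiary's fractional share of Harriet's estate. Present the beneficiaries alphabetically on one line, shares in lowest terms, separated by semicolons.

There is no surviving spouse, so the entire estate passes to Harriet's descendants per capita at each generation.
At generation 1 (Rose, Charles, Beatrice, Prudence, Victor) there are 5 shares of (1)/5 = 1/5 each.
Living: Rose, Beatrice, and Prudence — each takes 1/5.
Deceased: Charles and Victor. Their combined 2/5 is pooled and carried to generation 2.
At generation 2 (Fiona, Samuel, Martin, Tessa) there are 4 shares of (2/5)/4 = 1/10 each.
Living: Fiona, Martin, and Tessa — each takes 1/10.
Deceased: Samuel. That 1/10 share is carried to generation 3.
At generation 3 (Quentin) there are 1 shares of (1/10)/1 = 1/10 each.
Living: Quentin — each takes 1/10.

Beatrice 1/5; Fiona 1/10; Martin 1/10; Prudence 1/5; Quentin 1/10; Rose 1/5; Tessa 1/10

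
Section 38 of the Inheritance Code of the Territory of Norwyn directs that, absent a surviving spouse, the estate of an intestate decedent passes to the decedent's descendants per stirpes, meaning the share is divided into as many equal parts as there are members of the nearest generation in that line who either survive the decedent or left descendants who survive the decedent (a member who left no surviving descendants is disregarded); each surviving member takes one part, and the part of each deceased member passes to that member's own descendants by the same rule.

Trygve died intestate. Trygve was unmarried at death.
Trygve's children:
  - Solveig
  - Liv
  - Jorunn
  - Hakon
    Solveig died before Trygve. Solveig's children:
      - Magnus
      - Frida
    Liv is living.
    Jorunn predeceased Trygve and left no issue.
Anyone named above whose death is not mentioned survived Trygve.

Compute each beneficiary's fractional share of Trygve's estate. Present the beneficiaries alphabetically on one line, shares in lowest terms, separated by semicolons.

Frida 1/6; Hakon 1/3; Liv 1/3; Magnus 1/6

There is no surviving spouse, so the entire estate passes to Trygve's descendants per stirpes.
Jorunn left no surviving issue, so that branch lapses and is disregarded.
The estate is divided into 3 equal shares of 1/3 among Solveig, Liv, Hakon.
Solveig predeceased; the 1/3 allotted to Solveig's branch passes to Solveig's issue by representation.
The 1/3 is divided into 2 equal shares of 1/6 among Magnus, Frida.
Magnus is living and takes 1/6.
Frida is living and takes 1/6.
Liv is living and takes 1/3.
Hakon is living and takes 1/3.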